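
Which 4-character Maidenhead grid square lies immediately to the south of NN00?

Latitude square 0; −1 → -1, wraps to 9, carry into field.
Latitude field N = 13; −1 → 12 = M.
The longitude characters are unchanged.

NM09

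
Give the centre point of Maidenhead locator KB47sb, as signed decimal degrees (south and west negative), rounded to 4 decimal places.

Field K=10, B=1: +10·20° lon, +1·10° lat → SW at lon 20°, lat -80°.
Square 4, 7: +4·2° lon, +7·1° lat → SW at lon 28°, lat -73°.
Subsquare s=18, b=1: +18·0.0833333° lon, +1·0.0416667° lat → SW at lon 29.5°, lat -72.9583°.
Cell spans 0.0833333° lon × 0.0416667° lat. Centre is SW corner plus half of each.
latitude -72.9375, longitude 29.5417.

-72.9375, 29.5417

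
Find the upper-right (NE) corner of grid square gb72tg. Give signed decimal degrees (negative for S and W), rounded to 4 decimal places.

-77.7083, -44.3333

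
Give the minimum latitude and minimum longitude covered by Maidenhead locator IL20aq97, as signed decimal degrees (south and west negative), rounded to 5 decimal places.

20.69583, -15.92500

Field I=8, L=11: +8·20° lon, +11·10° lat → SW at lon -20°, lat 20°.
Square 2, 0: +2·2° lon, +0·1° lat → SW at lon -16°, lat 20°.
Subsquare a=0, q=16: +0·0.0833333° lon, +16·0.0416667° lat → SW at lon -16°, lat 20.6667°.
Extended square 9, 7: +9·0.00833333° lon, +7·0.00416667° lat → SW at lon -15.925°, lat 20.6958°.
latitude 20.69583, longitude -15.92500.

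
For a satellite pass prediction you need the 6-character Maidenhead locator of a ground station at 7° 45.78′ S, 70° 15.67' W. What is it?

FI42uf

Add 180° to longitude and 90° to latitude: 109.7388, 82.2370.
Field: 109.7388/20 → 5 → F, 82.2370/10 → 8 → I; chars FI.
Square: 9.7388/2 → 4, 2.2370/1 → 2; chars 42.
Subsquare: 1.7388/0.0833333 → 20 → u, 0.2370/0.0416667 → 5 → f; chars uf.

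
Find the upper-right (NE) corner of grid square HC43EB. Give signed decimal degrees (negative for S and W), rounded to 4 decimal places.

-66.9167, -31.5833

Field H=7, C=2: +7·20° lon, +2·10° lat → SW at lon -40°, lat -70°.
Square 4, 3: +4·2° lon, +3·1° lat → SW at lon -32°, lat -67°.
Subsquare e=4, b=1: +4·0.0833333° lon, +1·0.0416667° lat → SW at lon -31.6667°, lat -66.9583°.
Cell spans 0.0833333° lon × 0.0416667° lat. NE corner is SW corner plus one full cell.
latitude -66.9167, longitude -31.5833.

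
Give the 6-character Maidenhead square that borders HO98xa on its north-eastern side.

IO08ab

Longitude subsquare x = 23; +1 → 24, wraps to 0 = a, carry into square.
Longitude square 9; +1 → 10, wraps to 0, carry into field.
Longitude field H = 7; +1 → 8 = I.
Latitude subsquare a = 0; +1 → 1 = b.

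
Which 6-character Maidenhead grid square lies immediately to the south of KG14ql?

KG14qk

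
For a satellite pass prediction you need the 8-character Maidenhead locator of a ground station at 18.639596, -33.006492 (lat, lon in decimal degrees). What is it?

HK38lp93

Offset from 180°W / 90°S: lon 146.99351°, lat 108.63960°.
Field (20°×10°, letters A–R): 146.99351/20 → 7 → H, 108.63960/10 → 10 → K; chars HK.
Square (2°×1°, digits 0–9): 6.99351/2 → 3, 8.63960/1 → 8; chars 38.
Subsquare (5′×2.5′, letters a–x): 0.99351/0.0833333 → 11 → l, 0.63960/0.0416667 → 15 → p; chars lp.
Extended square (30″×15″, digits 0–9): 0.07684/0.00833333 → 9, 0.01460/0.00416667 → 3; chars 93.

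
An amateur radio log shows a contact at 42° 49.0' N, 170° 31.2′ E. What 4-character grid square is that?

RN52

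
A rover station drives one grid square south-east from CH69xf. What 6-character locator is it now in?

CH79ae

Longitude subsquare x = 23; +1 → 24, wraps to 0 = a, carry into square.
Longitude square 6; +1 → 7.
Latitude subsquare f = 5; −1 → 4 = e.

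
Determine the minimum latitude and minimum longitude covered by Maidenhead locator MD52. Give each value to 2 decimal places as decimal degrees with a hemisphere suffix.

58.00° S, 70.00° E

Field M=12, D=3: +12·20° lon, +3·10° lat → SW at lon 60°, lat -60°.
Square 5, 2: +5·2° lon, +2·1° lat → SW at lon 70°, lat -58°.
latitude 58.00° S, longitude 70.00° E.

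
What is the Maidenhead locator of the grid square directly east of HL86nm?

Longitude subsquare n = 13; +1 → 14 = o.
The latitude characters are unchanged.

HL86om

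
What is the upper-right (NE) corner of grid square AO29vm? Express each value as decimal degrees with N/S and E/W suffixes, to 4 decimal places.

59.5417° N, 174.1667° W

Field A=0, O=14: +0·20° lon, +14·10° lat → SW at lon -180°, lat 50°.
Square 2, 9: +2·2° lon, +9·1° lat → SW at lon -176°, lat 59°.
Subsquare v=21, m=12: +21·0.0833333° lon, +12·0.0416667° lat → SW at lon -174.25°, lat 59.5°.
Cell spans 0.0833333° lon × 0.0416667° lat. NE corner is SW corner plus one full cell.
latitude 59.5417° N, longitude 174.1667° W.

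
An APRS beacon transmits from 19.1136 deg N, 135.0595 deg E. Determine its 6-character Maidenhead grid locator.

Offset from 180°W / 90°S: lon 315.0595°, lat 109.1136°.
Field: 315.0595/20 → 15 → P, 109.1136/10 → 10 → K; chars PK.
Square: 15.0595/2 → 7, 9.1136/1 → 9; chars 79.
Subsquare: 1.0595/0.0833333 → 12 → m, 0.1136/0.0416667 → 2 → c; chars mc.

PK79mc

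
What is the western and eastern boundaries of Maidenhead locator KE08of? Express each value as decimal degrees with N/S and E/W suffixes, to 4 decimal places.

Field K=10, E=4: +10·20° lon, +4·10° lat → SW at lon 20°, lat -50°.
Square 0, 8: +0·2° lon, +8·1° lat → SW at lon 20°, lat -42°.
Subsquare o=14, f=5: +14·0.0833333° lon, +5·0.0416667° lat → SW at lon 21.1667°, lat -41.7917°.
Cell spans 0.0833333° lon × 0.0416667° lat.
west 21.1667° E, east 21.2500° E.

21.1667° E, 21.2500° E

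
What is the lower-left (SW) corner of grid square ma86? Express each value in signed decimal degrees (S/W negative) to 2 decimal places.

-84.00, 76.00

Field M=12, A=0: +12·20° lon, +0·10° lat → SW at lon 60°, lat -90°.
Square 8, 6: +8·2° lon, +6·1° lat → SW at lon 76°, lat -84°.
latitude -84.00, longitude 76.00.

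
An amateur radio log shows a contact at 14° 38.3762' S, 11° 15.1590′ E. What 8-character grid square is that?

Shift to the Maidenhead origin (180°W, 90°S): lon 191.25265, lat 75.36040.
Field: 191.25265/20 → 9 → J, 75.36040/10 → 7 → H; chars JH.
Square: 11.25265/2 → 5, 5.36040/1 → 5; chars 55.
Subsquare: 1.25265/0.0833333 → 15 → p, 0.36040/0.0416667 → 8 → i; chars pi.
Extended square: 0.00265/0.00833333 → 0, 0.02706/0.00416667 → 6; chars 06.

JH55pi06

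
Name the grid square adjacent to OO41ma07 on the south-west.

OO41la96

Longitude extended square 0; −1 → -1, wraps to 9, carry into subsquare.
Longitude subsquare m = 12; −1 → 11 = l.
Latitude extended square 7; −1 → 6.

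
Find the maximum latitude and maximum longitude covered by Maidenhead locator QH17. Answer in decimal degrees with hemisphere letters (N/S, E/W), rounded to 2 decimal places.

12.00° S, 144.00° E

Field Q=16, H=7: +16·20° lon, +7·10° lat → SW at lon 140°, lat -20°.
Square 1, 7: +1·2° lon, +7·1° lat → SW at lon 142°, lat -13°.
Cell spans 2° lon × 1° lat. NE corner is SW corner plus one full cell.
latitude 12.00° S, longitude 144.00° E.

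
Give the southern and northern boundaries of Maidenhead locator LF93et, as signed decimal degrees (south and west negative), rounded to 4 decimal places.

-36.2083, -36.1667

Field L=11, F=5: +11·20° lon, +5·10° lat → SW at lon 40°, lat -40°.
Square 9, 3: +9·2° lon, +3·1° lat → SW at lon 58°, lat -37°.
Subsquare e=4, t=19: +4·0.0833333° lon, +19·0.0416667° lat → SW at lon 58.3333°, lat -36.2083°.
Cell spans 0.0833333° lon × 0.0416667° lat.
south -36.2083, north -36.1667.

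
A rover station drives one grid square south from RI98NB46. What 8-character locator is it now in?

RI98nb45

Latitude extended square 6; −1 → 5.
The longitude characters are unchanged.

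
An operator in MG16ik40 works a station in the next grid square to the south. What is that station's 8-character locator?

Latitude extended square 0; −1 → -1, wraps to 9, carry into subsquare.
Latitude subsquare k = 10; −1 → 9 = j.
The longitude characters are unchanged.

MG16ij49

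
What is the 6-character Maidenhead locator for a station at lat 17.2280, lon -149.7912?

BK57cf

Offset from 180°W / 90°S: lon 30.2088°, lat 107.2280°.
Field: 30.2088/20 → 1 → B, 107.2280/10 → 10 → K; chars BK.
Square: 10.2088/2 → 5, 7.2280/1 → 7; chars 57.
Subsquare: 0.2088/0.0833333 → 2 → c, 0.2280/0.0416667 → 5 → f; chars cf.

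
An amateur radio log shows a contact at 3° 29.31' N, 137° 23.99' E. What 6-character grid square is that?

PJ83ql

Add 180° to longitude and 90° to latitude: 317.3998, 93.4885.
Field (20°×10°, letters A–R): 317.3998/20 → 15 → P, 93.4885/10 → 9 → J; chars PJ.
Square (2°×1°, digits 0–9): 17.3998/2 → 8, 3.4885/1 → 3; chars 83.
Subsquare (5′×2.5′, letters a–x): 1.3998/0.0833333 → 16 → q, 0.4885/0.0416667 → 11 → l; chars ql.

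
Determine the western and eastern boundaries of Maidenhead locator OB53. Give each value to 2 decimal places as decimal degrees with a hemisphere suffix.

110.00° E, 112.00° E

Field O=14, B=1: +14·20° lon, +1·10° lat → SW at lon 100°, lat -80°.
Square 5, 3: +5·2° lon, +3·1° lat → SW at lon 110°, lat -77°.
Cell spans 2° lon × 1° lat.
west 110.00° E, east 112.00° E.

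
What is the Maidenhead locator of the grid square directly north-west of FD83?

FD74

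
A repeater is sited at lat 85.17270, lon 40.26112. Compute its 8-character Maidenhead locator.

LR05de11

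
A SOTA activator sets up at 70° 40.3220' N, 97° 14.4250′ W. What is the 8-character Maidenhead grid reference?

EQ10jq11

Shift to the Maidenhead origin (180°W, 90°S): lon 82.75958, lat 160.67203.
Field (20°×10°, letters A–R): lon ⌊82.75958/20⌋ = 4 → E; lat ⌊160.67203/10⌋ = 16 → Q.
Square (2°×1°, digits 0–9): lon ⌊2.75958/2⌋ = 1; lat ⌊0.67203/1⌋ = 0.
Subsquare (5′×2.5′, letters a–x): lon ⌊0.75958/0.0833333⌋ = 9 → j; lat ⌊0.67203/0.0416667⌋ = 16 → q.
Extended square (30″×15″, digits 0–9): lon ⌊0.00958/0.00833333⌋ = 1; lat ⌊0.00537/0.00416667⌋ = 1.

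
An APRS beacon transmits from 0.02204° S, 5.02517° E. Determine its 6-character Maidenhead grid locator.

JI29mx

Add 180° to longitude and 90° to latitude: 185.0252, 89.9780.
Field: lon ⌊185.0252/20⌋ = 9 → J; lat ⌊89.9780/10⌋ = 8 → I.
Square: lon ⌊5.0252/2⌋ = 2; lat ⌊9.9780/1⌋ = 9.
Subsquare: lon ⌊1.0252/0.0833333⌋ = 12 → m; lat ⌊0.9780/0.0416667⌋ = 23 → x.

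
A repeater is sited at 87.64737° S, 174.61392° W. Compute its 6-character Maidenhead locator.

Add 180° to longitude and 90° to latitude: 5.3861, 2.3526.
Field: 5.3861/20 → 0 → A, 2.3526/10 → 0 → A; chars AA.
Square: 5.3861/2 → 2, 2.3526/1 → 2; chars 22.
Subsquare: 1.3861/0.0833333 → 16 → q, 0.3526/0.0416667 → 8 → i; chars qi.

AA22qi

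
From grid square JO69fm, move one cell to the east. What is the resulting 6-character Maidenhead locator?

Longitude subsquare f = 5; +1 → 6 = g.
The latitude characters are unchanged.

JO69gm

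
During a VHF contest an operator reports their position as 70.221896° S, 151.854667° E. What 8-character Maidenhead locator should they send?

QB59ws26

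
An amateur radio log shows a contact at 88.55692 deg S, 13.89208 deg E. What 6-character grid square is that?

JA61wk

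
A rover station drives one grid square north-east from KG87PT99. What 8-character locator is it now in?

KG87qu00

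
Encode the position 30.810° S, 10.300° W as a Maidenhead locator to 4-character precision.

IF49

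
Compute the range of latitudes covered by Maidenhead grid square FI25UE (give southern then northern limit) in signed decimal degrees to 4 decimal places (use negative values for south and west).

-4.8333, -4.7917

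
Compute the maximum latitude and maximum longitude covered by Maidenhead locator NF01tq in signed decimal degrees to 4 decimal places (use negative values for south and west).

-38.2917, 81.6667

Field N=13, F=5: +13·20° lon, +5·10° lat → SW at lon 80°, lat -40°.
Square 0, 1: +0·2° lon, +1·1° lat → SW at lon 80°, lat -39°.
Subsquare t=19, q=16: +19·0.0833333° lon, +16·0.0416667° lat → SW at lon 81.5833°, lat -38.3333°.
Cell spans 0.0833333° lon × 0.0416667° lat. NE corner is SW corner plus one full cell.
latitude -38.2917, longitude 81.6667.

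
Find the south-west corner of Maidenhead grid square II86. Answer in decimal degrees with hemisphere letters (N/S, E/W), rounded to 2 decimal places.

4.00° S, 4.00° W

Field I=8, I=8: +8·20° lon, +8·10° lat → SW at lon -20°, lat -10°.
Square 8, 6: +8·2° lon, +6·1° lat → SW at lon -4°, lat -4°.
latitude 4.00° S, longitude 4.00° W.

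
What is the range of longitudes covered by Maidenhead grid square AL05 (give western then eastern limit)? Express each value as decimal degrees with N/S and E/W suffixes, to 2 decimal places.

Field A=0, L=11: +0·20° lon, +11·10° lat → SW at lon -180°, lat 20°.
Square 0, 5: +0·2° lon, +5·1° lat → SW at lon -180°, lat 25°.
Cell spans 2° lon × 1° lat.
west 180.00° W, east 178.00° W.

180.00° W, 178.00° W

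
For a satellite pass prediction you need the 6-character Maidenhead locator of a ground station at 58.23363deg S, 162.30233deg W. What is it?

AD81us

Shift to the Maidenhead origin (180°W, 90°S): lon 17.6977, lat 31.7664.
Field: lon ⌊17.6977/20⌋ = 0 → A; lat ⌊31.7664/10⌋ = 3 → D.
Square: lon ⌊17.6977/2⌋ = 8; lat ⌊1.7664/1⌋ = 1.
Subsquare: lon ⌊1.6977/0.0833333⌋ = 20 → u; lat ⌊0.7664/0.0416667⌋ = 18 → s.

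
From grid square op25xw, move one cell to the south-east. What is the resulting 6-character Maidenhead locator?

Longitude subsquare x = 23; +1 → 24, wraps to 0 = a, carry into square.
Longitude square 2; +1 → 3.
Latitude subsquare w = 22; −1 → 21 = v.

OP35av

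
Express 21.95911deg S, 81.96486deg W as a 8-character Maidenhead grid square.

EG98aa49

Shift to the Maidenhead origin (180°W, 90°S): lon 98.03514, lat 68.04089.
Field: lon ⌊98.03514/20⌋ = 4 → E; lat ⌊68.04089/10⌋ = 6 → G.
Square: lon ⌊18.03514/2⌋ = 9; lat ⌊8.04089/1⌋ = 8.
Subsquare: lon ⌊0.03514/0.0833333⌋ = 0 → a; lat ⌊0.04089/0.0416667⌋ = 0 → a.
Extended square: lon ⌊0.03514/0.00833333⌋ = 4; lat ⌊0.04089/0.00416667⌋ = 9.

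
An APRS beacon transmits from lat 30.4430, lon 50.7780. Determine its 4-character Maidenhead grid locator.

LM50

Offset from 180°W / 90°S: lon 230.78°, lat 120.44°.
Field: lon ⌊230.78/20⌋ = 11 → L; lat ⌊120.44/10⌋ = 12 → M.
Square: lon ⌊10.78/2⌋ = 5; lat ⌊0.44/1⌋ = 0.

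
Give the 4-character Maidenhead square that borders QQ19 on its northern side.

QR10

Latitude square 9; +1 → 10, wraps to 0, carry into field.
Latitude field Q = 16; +1 → 17 = R.
The longitude characters are unchanged.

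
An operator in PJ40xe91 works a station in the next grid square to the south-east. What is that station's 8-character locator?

PJ50ae00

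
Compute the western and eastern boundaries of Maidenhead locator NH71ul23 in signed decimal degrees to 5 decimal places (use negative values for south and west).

95.68333, 95.69167

Field N=13, H=7: +13·20° lon, +7·10° lat → SW at lon 80°, lat -20°.
Square 7, 1: +7·2° lon, +1·1° lat → SW at lon 94°, lat -19°.
Subsquare u=20, l=11: +20·0.0833333° lon, +11·0.0416667° lat → SW at lon 95.6667°, lat -18.5417°.
Extended square 2, 3: +2·0.00833333° lon, +3·0.00416667° lat → SW at lon 95.6833°, lat -18.5292°.
Cell spans 0.00833333° lon × 0.00416667° lat.
west 95.68333, east 95.69167.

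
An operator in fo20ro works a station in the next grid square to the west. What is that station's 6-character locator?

Longitude subsquare r = 17; −1 → 16 = q.
The latitude characters are unchanged.

FO20qo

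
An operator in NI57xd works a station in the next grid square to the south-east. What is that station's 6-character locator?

NI67ac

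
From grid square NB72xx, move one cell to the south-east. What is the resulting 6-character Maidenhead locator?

NB82aw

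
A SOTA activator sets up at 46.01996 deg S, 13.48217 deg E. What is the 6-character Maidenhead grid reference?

JE63rx

Add 180° to longitude and 90° to latitude: 193.4822, 43.9800.
Field (20°×10°, letters A–R): 193.4822/20 → 9 → J, 43.9800/10 → 4 → E; chars JE.
Square (2°×1°, digits 0–9): 13.4822/2 → 6, 3.9800/1 → 3; chars 63.
Subsquare (5′×2.5′, letters a–x): 1.4822/0.0833333 → 17 → r, 0.9800/0.0416667 → 23 → x; chars rx.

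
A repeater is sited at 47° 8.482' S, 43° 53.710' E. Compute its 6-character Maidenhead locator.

Offset from 180°W / 90°S: lon 223.8952°, lat 42.8586°.
Field: lon ⌊223.8952/20⌋ = 11 → L; lat ⌊42.8586/10⌋ = 4 → E.
Square: lon ⌊3.8952/2⌋ = 1; lat ⌊2.8586/1⌋ = 2.
Subsquare: lon ⌊1.8952/0.0833333⌋ = 22 → w; lat ⌊0.8586/0.0416667⌋ = 20 → u.

LE12wu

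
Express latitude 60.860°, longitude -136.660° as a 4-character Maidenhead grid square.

Offset from 180°W / 90°S: lon 43.34°, lat 150.86°.
Field: lon ⌊43.34/20⌋ = 2 → C; lat ⌊150.86/10⌋ = 15 → P.
Square: lon ⌊3.34/2⌋ = 1; lat ⌊0.86/1⌋ = 0.

CP10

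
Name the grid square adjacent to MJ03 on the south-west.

LJ92

Longitude square 0; −1 → -1, wraps to 9, carry into field.
Longitude field M = 12; −1 → 11 = L.
Latitude square 3; −1 → 2.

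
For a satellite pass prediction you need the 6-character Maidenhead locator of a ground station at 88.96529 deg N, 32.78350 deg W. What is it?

HR38ox

Shift to the Maidenhead origin (180°W, 90°S): lon 147.2165, lat 178.9653.
Field: 147.2165/20 → 7 → H, 178.9653/10 → 17 → R; chars HR.
Square: 7.2165/2 → 3, 8.9653/1 → 8; chars 38.
Subsquare: 1.2165/0.0833333 → 14 → o, 0.9653/0.0416667 → 23 → x; chars ox.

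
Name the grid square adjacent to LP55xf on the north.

LP55xg

Latitude subsquare f = 5; +1 → 6 = g.
The longitude characters are unchanged.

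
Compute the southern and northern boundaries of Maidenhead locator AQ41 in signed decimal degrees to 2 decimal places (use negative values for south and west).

71.00, 72.00

Field A=0, Q=16: +0·20° lon, +16·10° lat → SW at lon -180°, lat 70°.
Square 4, 1: +4·2° lon, +1·1° lat → SW at lon -172°, lat 71°.
Cell spans 2° lon × 1° lat.
south 71.00, north 72.00.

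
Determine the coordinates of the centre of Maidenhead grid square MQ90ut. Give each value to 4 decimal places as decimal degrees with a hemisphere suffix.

70.8125° N, 79.7083° E

Field M=12, Q=16: +12·20° lon, +16·10° lat → SW at lon 60°, lat 70°.
Square 9, 0: +9·2° lon, +0·1° lat → SW at lon 78°, lat 70°.
Subsquare u=20, t=19: +20·0.0833333° lon, +19·0.0416667° lat → SW at lon 79.6667°, lat 70.7917°.
Cell spans 0.0833333° lon × 0.0416667° lat. Centre is SW corner plus half of each.
latitude 70.8125° N, longitude 79.7083° E.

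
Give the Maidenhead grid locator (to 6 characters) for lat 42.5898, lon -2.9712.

Shift to the Maidenhead origin (180°W, 90°S): lon 177.0288, lat 132.5898.
Field: lon ⌊177.0288/20⌋ = 8 → I; lat ⌊132.5898/10⌋ = 13 → N.
Square: lon ⌊17.0288/2⌋ = 8; lat ⌊2.5898/1⌋ = 2.
Subsquare: lon ⌊1.0288/0.0833333⌋ = 12 → m; lat ⌊0.5898/0.0416667⌋ = 14 → o.

IN82mo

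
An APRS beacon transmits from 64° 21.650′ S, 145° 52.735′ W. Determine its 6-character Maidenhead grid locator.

Shift to the Maidenhead origin (180°W, 90°S): lon 34.1211, lat 25.6392.
Field (20°×10°, letters A–R): 34.1211/20 → 1 → B, 25.6392/10 → 2 → C; chars BC.
Square (2°×1°, digits 0–9): 14.1211/2 → 7, 5.6392/1 → 5; chars 75.
Subsquare (5′×2.5′, letters a–x): 0.1211/0.0833333 → 1 → b, 0.6392/0.0416667 → 15 → p; chars bp.

BC75bp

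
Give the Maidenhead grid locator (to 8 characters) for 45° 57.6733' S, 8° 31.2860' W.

IE54ra79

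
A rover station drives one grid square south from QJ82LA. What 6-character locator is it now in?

QJ81lx

Latitude subsquare a = 0; −1 → -1, wraps to 23 = x, carry into square.
Latitude square 2; −1 → 1.
The longitude characters are unchanged.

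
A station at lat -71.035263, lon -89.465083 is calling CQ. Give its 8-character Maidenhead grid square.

EB58gx41

Shift to the Maidenhead origin (180°W, 90°S): lon 90.53492, lat 18.96474.
Field (20°×10°, letters A–R): 90.53492/20 → 4 → E, 18.96474/10 → 1 → B; chars EB.
Square (2°×1°, digits 0–9): 10.53492/2 → 5, 8.96474/1 → 8; chars 58.
Subsquare (5′×2.5′, letters a–x): 0.53492/0.0833333 → 6 → g, 0.96474/0.0416667 → 23 → x; chars gx.
Extended square (30″×15″, digits 0–9): 0.03492/0.00833333 → 4, 0.00640/0.00416667 → 1; chars 41.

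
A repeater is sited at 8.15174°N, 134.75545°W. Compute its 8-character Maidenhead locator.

CJ28od96

Add 180° to longitude and 90° to latitude: 45.24455, 98.15174.
Field (20°×10°, letters A–R): 45.24455/20 → 2 → C, 98.15174/10 → 9 → J; chars CJ.
Square (2°×1°, digits 0–9): 5.24455/2 → 2, 8.15174/1 → 8; chars 28.
Subsquare (5′×2.5′, letters a–x): 1.24455/0.0833333 → 14 → o, 0.15174/0.0416667 → 3 → d; chars od.
Extended square (30″×15″, digits 0–9): 0.07788/0.00833333 → 9, 0.02674/0.00416667 → 6; chars 96.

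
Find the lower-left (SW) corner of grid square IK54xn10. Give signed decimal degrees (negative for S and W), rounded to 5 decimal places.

Field I=8, K=10: +8·20° lon, +10·10° lat → SW at lon -20°, lat 10°.
Square 5, 4: +5·2° lon, +4·1° lat → SW at lon -10°, lat 14°.
Subsquare x=23, n=13: +23·0.0833333° lon, +13·0.0416667° lat → SW at lon -8.08333°, lat 14.5417°.
Extended square 1, 0: +1·0.00833333° lon, +0·0.00416667° lat → SW at lon -8.075°, lat 14.5417°.
latitude 14.54167, longitude -8.07500.

14.54167, -8.07500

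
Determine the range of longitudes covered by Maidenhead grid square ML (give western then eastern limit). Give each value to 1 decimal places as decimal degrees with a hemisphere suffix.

60.0° E, 80.0° E

Field M=12, L=11: +12·20° lon, +11·10° lat → SW at lon 60°, lat 20°.
Cell spans 20° lon × 10° lat.
west 60.0° E, east 80.0° E.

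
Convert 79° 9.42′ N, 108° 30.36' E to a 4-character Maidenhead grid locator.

Offset from 180°W / 90°S: lon 288.51°, lat 169.16°.
Field: lon ⌊288.51/20⌋ = 14 → O; lat ⌊169.16/10⌋ = 16 → Q.
Square: lon ⌊8.51/2⌋ = 4; lat ⌊9.16/1⌋ = 9.

OQ49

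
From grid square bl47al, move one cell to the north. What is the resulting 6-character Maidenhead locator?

Latitude subsquare l = 11; +1 → 12 = m.
The longitude characters are unchanged.

BL47am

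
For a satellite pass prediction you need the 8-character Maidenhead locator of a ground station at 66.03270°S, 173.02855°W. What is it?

AC33lx62

Shift to the Maidenhead origin (180°W, 90°S): lon 6.97145, lat 23.96730.
Field (20°×10°, letters A–R): lon ⌊6.97145/20⌋ = 0 → A; lat ⌊23.96730/10⌋ = 2 → C.
Square (2°×1°, digits 0–9): lon ⌊6.97145/2⌋ = 3; lat ⌊3.96730/1⌋ = 3.
Subsquare (5′×2.5′, letters a–x): lon ⌊0.97145/0.0833333⌋ = 11 → l; lat ⌊0.96730/0.0416667⌋ = 23 → x.
Extended square (30″×15″, digits 0–9): lon ⌊0.05478/0.00833333⌋ = 6; lat ⌊0.00897/0.00416667⌋ = 2.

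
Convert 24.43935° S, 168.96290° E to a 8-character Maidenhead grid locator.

Add 180° to longitude and 90° to latitude: 348.96290, 65.56065.
Field: 348.96290/20 → 17 → R, 65.56065/10 → 6 → G; chars RG.
Square: 8.96290/2 → 4, 5.56065/1 → 5; chars 45.
Subsquare: 0.96290/0.0833333 → 11 → l, 0.56065/0.0416667 → 13 → n; chars ln.
Extended square: 0.04623/0.00833333 → 5, 0.01898/0.00416667 → 4; chars 54.

RG45ln54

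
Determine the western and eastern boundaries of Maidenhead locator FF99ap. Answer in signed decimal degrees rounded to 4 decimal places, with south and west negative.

Field F=5, F=5: +5·20° lon, +5·10° lat → SW at lon -80°, lat -40°.
Square 9, 9: +9·2° lon, +9·1° lat → SW at lon -62°, lat -31°.
Subsquare a=0, p=15: +0·0.0833333° lon, +15·0.0416667° lat → SW at lon -62°, lat -30.375°.
Cell spans 0.0833333° lon × 0.0416667° lat.
west -62.0000, east -61.9167.

-62.0000, -61.9167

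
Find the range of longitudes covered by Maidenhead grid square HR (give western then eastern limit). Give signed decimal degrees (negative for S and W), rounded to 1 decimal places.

-40.0, -20.0

Field H=7, R=17: +7·20° lon, +17·10° lat → SW at lon -40°, lat 80°.
Cell spans 20° lon × 10° lat.
west -40.0, east -20.0.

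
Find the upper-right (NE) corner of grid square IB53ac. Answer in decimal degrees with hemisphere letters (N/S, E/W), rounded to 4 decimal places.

76.8750° S, 9.9167° W

Field I=8, B=1: +8·20° lon, +1·10° lat → SW at lon -20°, lat -80°.
Square 5, 3: +5·2° lon, +3·1° lat → SW at lon -10°, lat -77°.
Subsquare a=0, c=2: +0·0.0833333° lon, +2·0.0416667° lat → SW at lon -10°, lat -76.9167°.
Cell spans 0.0833333° lon × 0.0416667° lat. NE corner is SW corner plus one full cell.
latitude 76.8750° S, longitude 9.9167° W.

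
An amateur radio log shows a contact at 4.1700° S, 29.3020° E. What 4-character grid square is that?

KI45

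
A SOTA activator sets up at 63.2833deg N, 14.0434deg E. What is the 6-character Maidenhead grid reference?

JP73ag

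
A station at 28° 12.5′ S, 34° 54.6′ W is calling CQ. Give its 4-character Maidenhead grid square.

HG21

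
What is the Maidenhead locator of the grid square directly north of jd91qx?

Latitude subsquare x = 23; +1 → 24, wraps to 0 = a, carry into square.
Latitude square 1; +1 → 2.
The longitude characters are unchanged.

JD92qa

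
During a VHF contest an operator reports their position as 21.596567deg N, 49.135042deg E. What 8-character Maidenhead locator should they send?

LL41no63

Offset from 180°W / 90°S: lon 229.13504°, lat 111.59657°.
Field: lon ⌊229.13504/20⌋ = 11 → L; lat ⌊111.59657/10⌋ = 11 → L.
Square: lon ⌊9.13504/2⌋ = 4; lat ⌊1.59657/1⌋ = 1.
Subsquare: lon ⌊1.13504/0.0833333⌋ = 13 → n; lat ⌊0.59657/0.0416667⌋ = 14 → o.
Extended square: lon ⌊0.05171/0.00833333⌋ = 6; lat ⌊0.01323/0.00416667⌋ = 3.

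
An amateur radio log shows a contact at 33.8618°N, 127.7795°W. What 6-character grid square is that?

CM63cu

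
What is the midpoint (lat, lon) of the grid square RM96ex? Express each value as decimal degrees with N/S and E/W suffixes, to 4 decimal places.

Field R=17, M=12: +17·20° lon, +12·10° lat → SW at lon 160°, lat 30°.
Square 9, 6: +9·2° lon, +6·1° lat → SW at lon 178°, lat 36°.
Subsquare e=4, x=23: +4·0.0833333° lon, +23·0.0416667° lat → SW at lon 178.333°, lat 36.9583°.
Cell spans 0.0833333° lon × 0.0416667° lat. Centre is SW corner plus half of each.
latitude 36.9792° N, longitude 178.3750° E.

36.9792° N, 178.3750° E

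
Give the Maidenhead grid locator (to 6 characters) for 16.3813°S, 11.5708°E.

JH53so

Offset from 180°W / 90°S: lon 191.5708°, lat 73.6187°.
Field: lon ⌊191.5708/20⌋ = 9 → J; lat ⌊73.6187/10⌋ = 7 → H.
Square: lon ⌊11.5708/2⌋ = 5; lat ⌊3.6187/1⌋ = 3.
Subsquare: lon ⌊1.5708/0.0833333⌋ = 18 → s; lat ⌊0.6187/0.0416667⌋ = 14 → o.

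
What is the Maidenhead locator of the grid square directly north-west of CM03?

BM94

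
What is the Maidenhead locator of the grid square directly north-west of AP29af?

AP19xg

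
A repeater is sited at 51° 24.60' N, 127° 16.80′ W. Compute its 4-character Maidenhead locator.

Offset from 180°W / 90°S: lon 52.72°, lat 141.41°.
Field: lon ⌊52.72/20⌋ = 2 → C; lat ⌊141.41/10⌋ = 14 → O.
Square: lon ⌊12.72/2⌋ = 6; lat ⌊1.41/1⌋ = 1.

CO61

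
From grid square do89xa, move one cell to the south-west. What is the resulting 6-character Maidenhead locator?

Longitude subsquare x = 23; −1 → 22 = w.
Latitude subsquare a = 0; −1 → -1, wraps to 23 = x, carry into square.
Latitude square 9; −1 → 8.

DO88wx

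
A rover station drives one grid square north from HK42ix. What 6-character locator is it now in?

HK43ia

Latitude subsquare x = 23; +1 → 24, wraps to 0 = a, carry into square.
Latitude square 2; +1 → 3.
The longitude characters are unchanged.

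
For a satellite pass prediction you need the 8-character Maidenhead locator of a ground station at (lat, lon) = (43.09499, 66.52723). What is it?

Offset from 180°W / 90°S: lon 246.52723°, lat 133.09499°.
Field: 246.52723/20 → 12 → M, 133.09499/10 → 13 → N; chars MN.
Square: 6.52723/2 → 3, 3.09499/1 → 3; chars 33.
Subsquare: 0.52723/0.0833333 → 6 → g, 0.09499/0.0416667 → 2 → c; chars gc.
Extended square: 0.02723/0.00833333 → 3, 0.01166/0.00416667 → 2; chars 32.

MN33gc32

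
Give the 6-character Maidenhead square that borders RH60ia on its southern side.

RG69ix

Latitude subsquare a = 0; −1 → -1, wraps to 23 = x, carry into square.
Latitude square 0; −1 → -1, wraps to 9, carry into field.
Latitude field H = 7; −1 → 6 = G.
The longitude characters are unchanged.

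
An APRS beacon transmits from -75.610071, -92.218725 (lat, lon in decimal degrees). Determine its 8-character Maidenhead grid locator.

Shift to the Maidenhead origin (180°W, 90°S): lon 87.78127, lat 14.38993.
Field (20°×10°, letters A–R): lon ⌊87.78127/20⌋ = 4 → E; lat ⌊14.38993/10⌋ = 1 → B.
Square (2°×1°, digits 0–9): lon ⌊7.78127/2⌋ = 3; lat ⌊4.38993/1⌋ = 4.
Subsquare (5′×2.5′, letters a–x): lon ⌊1.78127/0.0833333⌋ = 21 → v; lat ⌊0.38993/0.0416667⌋ = 9 → j.
Extended square (30″×15″, digits 0–9): lon ⌊0.03127/0.00833333⌋ = 3; lat ⌊0.01493/0.00416667⌋ = 3.

EB34vj33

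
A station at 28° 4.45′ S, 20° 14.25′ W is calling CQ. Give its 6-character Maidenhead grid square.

HG91vw

Offset from 180°W / 90°S: lon 159.7625°, lat 61.9258°.
Field: 159.7625/20 → 7 → H, 61.9258/10 → 6 → G; chars HG.
Square: 19.7625/2 → 9, 1.9258/1 → 1; chars 91.
Subsquare: 1.7625/0.0833333 → 21 → v, 0.9258/0.0416667 → 22 → w; chars vw.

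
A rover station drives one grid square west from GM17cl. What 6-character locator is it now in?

GM17bl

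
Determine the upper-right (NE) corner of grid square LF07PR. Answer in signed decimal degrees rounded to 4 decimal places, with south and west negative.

Field L=11, F=5: +11·20° lon, +5·10° lat → SW at lon 40°, lat -40°.
Square 0, 7: +0·2° lon, +7·1° lat → SW at lon 40°, lat -33°.
Subsquare p=15, r=17: +15·0.0833333° lon, +17·0.0416667° lat → SW at lon 41.25°, lat -32.2917°.
Cell spans 0.0833333° lon × 0.0416667° lat. NE corner is SW corner plus one full cell.
latitude -32.2500, longitude 41.3333.

-32.2500, 41.3333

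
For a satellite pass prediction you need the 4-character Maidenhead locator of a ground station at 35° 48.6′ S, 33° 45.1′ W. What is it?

Add 180° to longitude and 90° to latitude: 146.25, 54.19.
Field: lon ⌊146.25/20⌋ = 7 → H; lat ⌊54.19/10⌋ = 5 → F.
Square: lon ⌊6.25/2⌋ = 3; lat ⌊4.19/1⌋ = 4.

HF34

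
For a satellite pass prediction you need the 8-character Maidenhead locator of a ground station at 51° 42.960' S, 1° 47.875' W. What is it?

ID98cg48

Add 180° to longitude and 90° to latitude: 178.20208, 38.28400.
Field: lon ⌊178.20208/20⌋ = 8 → I; lat ⌊38.28400/10⌋ = 3 → D.
Square: lon ⌊18.20208/2⌋ = 9; lat ⌊8.28400/1⌋ = 8.
Subsquare: lon ⌊0.20208/0.0833333⌋ = 2 → c; lat ⌊0.28400/0.0416667⌋ = 6 → g.
Extended square: lon ⌊0.03542/0.00833333⌋ = 4; lat ⌊0.03400/0.00416667⌋ = 8.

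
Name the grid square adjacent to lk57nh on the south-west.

LK57mg

Longitude subsquare n = 13; −1 → 12 = m.
Latitude subsquare h = 7; −1 → 6 = g.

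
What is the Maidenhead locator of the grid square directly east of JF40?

JF50

Longitude square 4; +1 → 5.
The latitude characters are unchanged.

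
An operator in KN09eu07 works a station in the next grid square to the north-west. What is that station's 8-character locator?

Longitude extended square 0; −1 → -1, wraps to 9, carry into subsquare.
Longitude subsquare e = 4; −1 → 3 = d.
Latitude extended square 7; +1 → 8.

KN09du98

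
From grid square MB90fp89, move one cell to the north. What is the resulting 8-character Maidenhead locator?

MB90fq80

Latitude extended square 9; +1 → 10, wraps to 0, carry into subsquare.
Latitude subsquare p = 15; +1 → 16 = q.
The longitude characters are unchanged.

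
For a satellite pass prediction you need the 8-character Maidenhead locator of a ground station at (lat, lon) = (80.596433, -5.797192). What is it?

IR70co43

Add 180° to longitude and 90° to latitude: 174.20281, 170.59643.
Field: lon ⌊174.20281/20⌋ = 8 → I; lat ⌊170.59643/10⌋ = 17 → R.
Square: lon ⌊14.20281/2⌋ = 7; lat ⌊0.59643/1⌋ = 0.
Subsquare: lon ⌊0.20281/0.0833333⌋ = 2 → c; lat ⌊0.59643/0.0416667⌋ = 14 → o.
Extended square: lon ⌊0.03614/0.00833333⌋ = 4; lat ⌊0.01310/0.00416667⌋ = 3.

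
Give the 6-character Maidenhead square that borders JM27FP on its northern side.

Latitude subsquare p = 15; +1 → 16 = q.
The longitude characters are unchanged.

JM27fq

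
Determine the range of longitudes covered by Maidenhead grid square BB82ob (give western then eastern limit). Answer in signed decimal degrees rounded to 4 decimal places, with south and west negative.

-142.8333, -142.7500

Field B=1, B=1: +1·20° lon, +1·10° lat → SW at lon -160°, lat -80°.
Square 8, 2: +8·2° lon, +2·1° lat → SW at lon -144°, lat -78°.
Subsquare o=14, b=1: +14·0.0833333° lon, +1·0.0416667° lat → SW at lon -142.833°, lat -77.9583°.
Cell spans 0.0833333° lon × 0.0416667° lat.
west -142.8333, east -142.7500.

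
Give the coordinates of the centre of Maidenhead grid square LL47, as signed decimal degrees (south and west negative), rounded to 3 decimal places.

Field L=11, L=11: +11·20° lon, +11·10° lat → SW at lon 40°, lat 20°.
Square 4, 7: +4·2° lon, +7·1° lat → SW at lon 48°, lat 27°.
Cell spans 2° lon × 1° lat. Centre is SW corner plus half of each.
latitude 27.500, longitude 49.000.

27.500, 49.000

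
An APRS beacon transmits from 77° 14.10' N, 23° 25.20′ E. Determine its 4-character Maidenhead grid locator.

KQ17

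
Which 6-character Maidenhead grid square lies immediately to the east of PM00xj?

PM10aj

Longitude subsquare x = 23; +1 → 24, wraps to 0 = a, carry into square.
Longitude square 0; +1 → 1.
The latitude characters are unchanged.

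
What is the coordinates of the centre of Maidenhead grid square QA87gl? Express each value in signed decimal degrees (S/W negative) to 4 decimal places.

Field Q=16, A=0: +16·20° lon, +0·10° lat → SW at lon 140°, lat -90°.
Square 8, 7: +8·2° lon, +7·1° lat → SW at lon 156°, lat -83°.
Subsquare g=6, l=11: +6·0.0833333° lon, +11·0.0416667° lat → SW at lon 156.5°, lat -82.5417°.
Cell spans 0.0833333° lon × 0.0416667° lat. Centre is SW corner plus half of each.
latitude -82.5208, longitude 156.5417.

-82.5208, 156.5417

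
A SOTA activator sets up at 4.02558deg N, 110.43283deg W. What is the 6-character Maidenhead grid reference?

Offset from 180°W / 90°S: lon 69.5672°, lat 94.0256°.
Field: 69.5672/20 → 3 → D, 94.0256/10 → 9 → J; chars DJ.
Square: 9.5672/2 → 4, 4.0256/1 → 4; chars 44.
Subsquare: 1.5672/0.0833333 → 18 → s, 0.0256/0.0416667 → 0 → a; chars sa.

DJ44sa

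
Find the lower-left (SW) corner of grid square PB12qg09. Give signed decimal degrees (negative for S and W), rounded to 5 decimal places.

-77.71250, 123.33333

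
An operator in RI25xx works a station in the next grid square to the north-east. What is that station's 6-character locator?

RI36aa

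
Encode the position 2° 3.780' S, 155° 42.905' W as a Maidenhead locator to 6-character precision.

BI27dw

Add 180° to longitude and 90° to latitude: 24.2849, 87.9370.
Field: lon ⌊24.2849/20⌋ = 1 → B; lat ⌊87.9370/10⌋ = 8 → I.
Square: lon ⌊4.2849/2⌋ = 2; lat ⌊7.9370/1⌋ = 7.
Subsquare: lon ⌊0.2849/0.0833333⌋ = 3 → d; lat ⌊0.9370/0.0416667⌋ = 22 → w.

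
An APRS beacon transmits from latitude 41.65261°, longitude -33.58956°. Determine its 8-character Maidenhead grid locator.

HN31ep96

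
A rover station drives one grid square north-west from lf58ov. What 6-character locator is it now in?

LF58nw

Longitude subsquare o = 14; −1 → 13 = n.
Latitude subsquare v = 21; +1 → 22 = w.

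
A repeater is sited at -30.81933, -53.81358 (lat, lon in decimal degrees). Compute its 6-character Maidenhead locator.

GF39ce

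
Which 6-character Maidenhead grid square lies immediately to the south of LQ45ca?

LQ44cx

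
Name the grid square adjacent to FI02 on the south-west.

Longitude square 0; −1 → -1, wraps to 9, carry into field.
Longitude field F = 5; −1 → 4 = E.
Latitude square 2; −1 → 1.

EI91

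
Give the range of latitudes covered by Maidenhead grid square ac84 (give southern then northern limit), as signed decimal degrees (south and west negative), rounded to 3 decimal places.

-66.000, -65.000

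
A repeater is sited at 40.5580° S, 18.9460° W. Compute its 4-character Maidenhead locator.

Shift to the Maidenhead origin (180°W, 90°S): lon 161.05, lat 49.44.
Field: lon ⌊161.05/20⌋ = 8 → I; lat ⌊49.44/10⌋ = 4 → E.
Square: lon ⌊1.05/2⌋ = 0; lat ⌊9.44/1⌋ = 9.

IE09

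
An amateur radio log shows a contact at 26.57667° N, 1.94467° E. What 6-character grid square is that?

Offset from 180°W / 90°S: lon 181.9447°, lat 116.5767°.
Field: 181.9447/20 → 9 → J, 116.5767/10 → 11 → L; chars JL.
Square: 1.9447/2 → 0, 6.5767/1 → 6; chars 06.
Subsquare: 1.9447/0.0833333 → 23 → x, 0.5767/0.0416667 → 13 → n; chars xn.

JL06xn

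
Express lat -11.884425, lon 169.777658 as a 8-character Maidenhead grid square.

Offset from 180°W / 90°S: lon 349.77766°, lat 78.11558°.
Field: lon ⌊349.77766/20⌋ = 17 → R; lat ⌊78.11558/10⌋ = 7 → H.
Square: lon ⌊9.77766/2⌋ = 4; lat ⌊8.11558/1⌋ = 8.
Subsquare: lon ⌊1.77766/0.0833333⌋ = 21 → v; lat ⌊0.11558/0.0416667⌋ = 2 → c.
Extended square: lon ⌊0.02766/0.00833333⌋ = 3; lat ⌊0.03224/0.00416667⌋ = 7.

RH48vc37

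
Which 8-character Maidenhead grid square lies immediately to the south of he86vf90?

HE86ve99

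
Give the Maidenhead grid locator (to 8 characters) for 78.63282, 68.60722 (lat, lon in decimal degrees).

MQ48hp21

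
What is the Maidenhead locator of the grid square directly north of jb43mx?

JB44ma

Latitude subsquare x = 23; +1 → 24, wraps to 0 = a, carry into square.
Latitude square 3; +1 → 4.
The longitude characters are unchanged.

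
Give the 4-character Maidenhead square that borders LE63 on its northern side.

LE64

Latitude square 3; +1 → 4.
The longitude characters are unchanged.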